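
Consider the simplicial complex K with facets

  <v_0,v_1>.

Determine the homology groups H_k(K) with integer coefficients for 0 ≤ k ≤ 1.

We work with the vertex ordering v_0 < v_1. The simplices of K, each written with vertices in increasing order, are:

  0-simplices (2): [v_0], [v_1]
  1-simplices (1): [v_0,v_1]

so the chain groups are C_0 ≅ Z^2, C_1 ≅ Z^1.

∂_1: C_1 → C_0 sends each edge [p,q] (with p < q) to q − p. For instance
  ∂[v_0,v_1] = [v_1] − [v_0].
The 2×1 boundary matrix has rank 1 and Smith normal form diag(1).

Now H_k = ker ∂_k / im ∂_{k+1}, so:

  H_0: rank C_0 − rank ∂_1 = 2 − 1 = 1, and the invariant factors of ∂_1 are all 1, so H_0 ≅ Z.
  H_1: rank ker ∂_1 − rank ∂_2 = (1 − 1) − 0 = 0, and there is no ∂_2, so H_1 ≅ 0.

(K is a triangulation of the 1-simplex.)

H_0 = Z,  H_1 = 0.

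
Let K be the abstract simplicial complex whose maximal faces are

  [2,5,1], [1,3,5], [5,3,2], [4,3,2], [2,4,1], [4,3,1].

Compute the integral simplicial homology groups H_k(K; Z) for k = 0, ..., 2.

Fix the vertex order 1 < 2 < 3 < 4 < 5 and write every simplex with vertices in increasing order. Then dim K = 2 and the simplices of K are:

  0-simplices (5): [1], [2], [3], [4], [5]
  1-simplices (9): [1,2], [1,3], [1,4], [1,5], [2,3], [2,4], [2,5], [3,4], [3,5]
  2-simplices (6): [1,2,4], [1,2,5], [1,3,4], [1,3,5], [2,3,4], [2,3,5]

Hence C_0 ≅ Z^5, C_1 ≅ Z^9, C_2 ≅ Z^6.

∂_1: C_1 → C_0 is given by ∂[p,q] = [q] − [p]. For instance
  ∂[1,2] = [2] − [1].
The resulting 5×9 matrix has rank 4, and its Smith normal form has invariant factors (1,1,1,1).

∂_2: C_2 → C_1 acts by ∂[p,q,r] = [q,r] − [p,r] + [p,q]. For instance
  ∂[2,3,5] = [3,5] − [2,5] + [2,3],
  ∂[1,3,4] = [3,4] − [1,4] + [1,3].
The resulting 9×6 matrix has rank 5, and its Smith normal form has invariant factors (1,1,1,1,1).

From H_k ≅ ker(∂_k) / im(∂_{k+1}) we obtain:

  H_0: rank C_0 − rank ∂_1 = 5 − 4 = 1, and the invariant factors of ∂_1 are all 1, so H_0 = Z.
  H_1: rank ker ∂_1 − rank ∂_2 = (9 − 4) − 5 = 0, and the invariant factors of ∂_2 are all 1, so H_1 = 0.
  H_2: rank ker ∂_2 − rank ∂_3 = (6 − 5) − 0 = 1, and there is no ∂_3, so H_2 = Z.

As a check, the Euler characteristic is 5 − 9 + 6 = 2, which agrees with 1 − 0 + 1 = 2.

H_0 = Z,  H_1 = 0,  H_2 = Z.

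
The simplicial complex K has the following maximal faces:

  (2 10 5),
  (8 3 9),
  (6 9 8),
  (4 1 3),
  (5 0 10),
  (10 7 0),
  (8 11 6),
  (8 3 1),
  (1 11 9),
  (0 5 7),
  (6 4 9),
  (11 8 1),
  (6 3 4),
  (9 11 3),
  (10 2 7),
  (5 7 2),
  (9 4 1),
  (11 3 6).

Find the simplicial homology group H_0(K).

H_0 ≅ Z^2.

Take the total order 0 < 1 < 2 < 3 < 4 < 5 < 6 < 7 < 8 < 9 < 10 < 11 on the vertex set. Then K (dimension 2) consists of the simplices:

  0-simplices (12): [0], [1], [2], [3], [4], [5], [6], [7], [8], [9], [10], [11]
  1-simplices (27): (27 of them)
  2-simplices (18): (18 of them)

giving chain groups C_0 ≅ Z^12, C_1 ≅ Z^27, C_2 ≅ Z^18.

Boundary ∂_1: C_1 → C_0 is given by ∂[p,q] = [q] − [p].
As a 12×27 matrix over Z this has rank 10, with invariant factors (1,1,1,1,1,1,1,1,1,1).

Boundary ∂_2: C_2 → C_1 sends each 2-simplex [p,q,r] to [q,r] − [p,r] + [p,q]. For instance
  ∂[3,4,6] = [4,6] − [3,6] + [3,4],
  ∂[2,5,10] = [5,10] − [2,10] + [2,5].
The resulting 27×18 matrix has rank 17, and its Smith normal form has invariant factors (1,1,1,1,1,1,1,1,1,1,1,1,1,1,1,1,2).

Computing H_k = (kernel of ∂_k) / (image of ∂_{k+1}):

  H_0: rank C_0 − rank ∂_1 = 12 − 10 = 2, and the invariant factors of ∂_1 are all 1, so H_0 ≅ Z^2.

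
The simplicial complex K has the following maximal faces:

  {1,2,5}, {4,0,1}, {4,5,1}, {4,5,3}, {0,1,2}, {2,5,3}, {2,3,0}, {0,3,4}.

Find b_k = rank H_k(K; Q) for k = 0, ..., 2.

Order the vertices as 0 < 1 < 2 < 3 < 4 < 5. Listing each simplex with vertices in this order, K has dimension 2 with simplices:

  0-simplices (6): [0], [1], [2], [3], [4], [5]
  1-simplices (12): [0,1], [0,2], [0,3], [0,4], [1,2], [1,4], [1,5], [2,3], [2,5], [3,4], [3,5], [4,5]
  2-simplices (8): [0,1,2], [0,1,4], [0,2,3], [0,3,4], [1,2,5], [1,4,5], [2,3,5], [3,4,5]

so the chain groups are C_0 ≅ Z^6, C_1 ≅ Z^12, C_2 ≅ Z^8.

The boundary map ∂_1: C_1 → C_0 is given by ∂[p,q] = [q] − [p].
The resulting 6×12 matrix has rank 5, and its Smith normal form has invariant factors (1,1,1,1,1).

∂_2: C_2 → C_1 acts by ∂[p,q,r] = [q,r] − [p,r] + [p,q]. For instance
  ∂[0,2,3] = [2,3] − [0,3] + [0,2],
  ∂[3,4,5] = [4,5] − [3,5] + [3,4].
The 12×8 boundary matrix has rank 7 and Smith normal form diag(1,1,1,1,1,1,1).

Reading off H_k = ker ∂_k / im ∂_{k+1}:

  H_0: rank C_0 − rank ∂_1 = 6 − 5 = 1, and the invariant factors of ∂_1 are all 1, so H_0 = Z.
  H_1: rank ker ∂_1 − rank ∂_2 = (12 − 5) − 7 = 0, and the invariant factors of ∂_2 are all 1, so H_1 = 0.
  H_2: rank ker ∂_2 − rank ∂_3 = (8 − 7) − 0 = 1, and there is no ∂_3, so H_2 = Z.

Hence the Betti numbers are b_0 = 1, b_1 = 0, b_2 = 1.

b_0 = 1, b_1 = 0, b_2 = 1.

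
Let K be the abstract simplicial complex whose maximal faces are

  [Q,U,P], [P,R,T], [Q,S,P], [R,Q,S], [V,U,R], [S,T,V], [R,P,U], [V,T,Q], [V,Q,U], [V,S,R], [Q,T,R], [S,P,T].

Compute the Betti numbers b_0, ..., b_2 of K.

b_0 = 1, b_1 = 0, b_2 = 0.

Order the vertices as P < Q < R < S < T < U < V. Listing each simplex with vertices in this order, K has dimension 2 with simplices:

  0-simplices (7): P, Q, R, S, T, U, V
  1-simplices (18): PQ, PR, PS, PT, PU, QR, QS, QT, QU, QV, RS, RT, RU, RV, ST, SV, TV, UV
  2-simplices (12): PQS, PQU, PRT, PRU, PST, QRS, QRT, QTV, QUV, RSV, RUV, STV

so the chain groups are C_0 ≅ Z^7, C_1 ≅ Z^18, C_2 ≅ Z^12.

Boundary ∂_1: C_1 → C_0 sends each edge [p,q] (with p < q) to q − p. For instance
  ∂SV = V − S.
The 7×18 boundary matrix has rank 6 and Smith normal form diag(1,1,1,1,1,1).

Boundary ∂_2: C_2 → C_1 acts by ∂[p,q,r] = [q,r] − [p,r] + [p,q]. For instance
  ∂RSV = SV − RV + RS,
  ∂QUV = UV − QV + QU.
The 18×12 boundary matrix has rank 12 and Smith normal form diag(1,1,1,1,1,1,1,1,1,1,1,2).

Reading off H_k = ker ∂_k / im ∂_{k+1}:

  H_0: rank C_0 − rank ∂_1 = 7 − 6 = 1, and the invariant factors of ∂_1 are all 1, so H_0 = Z.
  H_1: rank ker ∂_1 − rank ∂_2 = (18 − 6) − 12 = 0, and ∂_2 has invariant factor 2 > 1, so H_1 = Z/2Z.
  H_2: rank ker ∂_2 − rank ∂_3 = (12 − 12) − 0 = 0, and there is no ∂_3, so H_2 = 0.

Hence the Betti numbers are b_0 = 1, b_1 = 0, b_2 = 0.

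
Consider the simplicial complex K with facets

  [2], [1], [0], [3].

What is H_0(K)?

H_0 = Z^4.

Fix the vertex order 0 < 1 < 2 < 3 and write every simplex with vertices in increasing order. Then dim K = 0 and the simplices of K are:

  0-simplices (4): [0], [1], [2], [3]

Hence C_0 ≅ Z^4.

Computing H_k = (kernel of ∂_k) / (image of ∂_{k+1}):

  H_0: rank C_0 − rank ∂_1 = 4 − 0 = 4, and there is no ∂_1, so H_0 ≅ Z^4.

(K is a triangulation of a set of 4 points.)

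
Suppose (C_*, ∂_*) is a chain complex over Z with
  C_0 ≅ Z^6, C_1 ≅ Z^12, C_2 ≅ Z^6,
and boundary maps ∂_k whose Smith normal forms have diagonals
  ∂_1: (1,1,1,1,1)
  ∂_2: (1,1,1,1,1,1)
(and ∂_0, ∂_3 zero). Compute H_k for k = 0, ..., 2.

H_0: b_0 = 6 − 0 − 5 = 1; torsion from ∂_1 factors > 1: none. So H_0 = Z.
H_1: b_1 = 12 − 5 − 6 = 1; torsion from ∂_2 factors > 1: none. So H_1 = Z.
H_2: b_2 = 6 − 6 − 0 = 0; torsion from ∂_3 factors > 1: none. So H_2 = 0.

H_0 = Z,  H_1 = Z,  H_2 = 0.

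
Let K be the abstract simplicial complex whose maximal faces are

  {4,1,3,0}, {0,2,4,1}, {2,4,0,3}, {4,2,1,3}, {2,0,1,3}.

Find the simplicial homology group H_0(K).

Fix the vertex order 0 < 1 < 2 < 3 < 4 and write every simplex with vertices in increasing order. Then dim K = 3 and the simplices of K are:

  0-simplices (5): [0], [1], [2], [3], [4]
  1-simplices (10): [0,1], [0,2], [0,3], [0,4], [1,2], [1,3], [1,4], [2,3], [2,4], [3,4]
  2-simplices (10): [0,1,2], [0,1,3], [0,1,4], [0,2,3], [0,2,4], [0,3,4], [1,2,3], [1,2,4], [1,3,4], [2,3,4]
  3-simplices (5): [0,1,2,3], [0,1,2,4], [0,1,3,4], [0,2,3,4], [1,2,3,4]

giving chain groups C_0 ≅ Z^5, C_1 ≅ Z^10, C_2 ≅ Z^10, C_3 ≅ Z^5.

Boundary ∂_1: C_1 → C_0 sends each edge [p,q] (with p < q) to q − p. For instance
  ∂[0,3] = [3] − [0].
This gives a 5×10 integer matrix of rank 4; reducing to Smith normal form yields diagonal entries (1,1,1,1).

The boundary map ∂_2: C_2 → C_1 sends each 2-simplex [p,q,r] to [q,r] − [p,r] + [p,q]. For instance
  ∂[1,2,3] = [2,3] − [1,3] + [1,2],
  ∂[0,2,4] = [2,4] − [0,4] + [0,2].
The 10×10 boundary matrix has rank 6 and Smith normal form diag(1,1,1,1,1,1).

∂_3: C_3 → C_2 sends each 3-simplex σ to the alternating sum Σ_i (−1)^i (σ with its i-th vertex removed). For instance
  ∂[0,1,2,4] = [1,2,4] − [0,2,4] + [0,1,4] − [0,1,2],
  ∂[0,1,2,3] = [1,2,3] − [0,2,3] + [0,1,3] − [0,1,2].
This gives a 10×5 integer matrix of rank 4; reducing to Smith normal form yields diagonal entries (1,1,1,1).

Now H_k = ker ∂_k / im ∂_{k+1}, so:

  H_0: rank C_0 − rank ∂_1 = 5 − 4 = 1, and the invariant factors of ∂_1 are all 1, so H_0 ≅ Z.

H_0 ≅ Z.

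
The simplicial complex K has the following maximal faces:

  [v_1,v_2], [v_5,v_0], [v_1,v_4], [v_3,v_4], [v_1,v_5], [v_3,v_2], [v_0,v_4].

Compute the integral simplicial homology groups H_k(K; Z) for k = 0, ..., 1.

H_0 = Z,  H_1 = Z^2.

Fix the vertex order v_0 < v_1 < v_2 < v_3 < v_4 < v_5 and write every simplex with vertices in increasing order. Then dim K = 1 and the simplices of K are:

  0-simplices (6): [v_0], [v_1], [v_2], [v_3], [v_4], [v_5]
  1-simplices (7): [v_0,v_4], [v_0,v_5], [v_1,v_2], [v_1,v_4], [v_1,v_5], [v_2,v_3], [v_3,v_4]

giving chain groups C_0 ≅ Z^6, C_1 ≅ Z^7.

The boundary map ∂_1: C_1 → C_0 sends each edge [p,q] (with p < q) to q − p. For instance
  ∂[v_1,v_2] = [v_2] − [v_1].
This gives a 6×7 integer matrix of rank 5; reducing to Smith normal form yields diagonal entries (1,1,1,1,1).

Reading off H_k = ker ∂_k / im ∂_{k+1}:

  H_0: rank C_0 − rank ∂_1 = 6 − 5 = 1, and the invariant factors of ∂_1 are all 1, so H_0 ≅ Z.
  H_1: rank ker ∂_1 − rank ∂_2 = (7 − 5) − 0 = 2, and there is no ∂_2, so H_1 ≅ Z^2.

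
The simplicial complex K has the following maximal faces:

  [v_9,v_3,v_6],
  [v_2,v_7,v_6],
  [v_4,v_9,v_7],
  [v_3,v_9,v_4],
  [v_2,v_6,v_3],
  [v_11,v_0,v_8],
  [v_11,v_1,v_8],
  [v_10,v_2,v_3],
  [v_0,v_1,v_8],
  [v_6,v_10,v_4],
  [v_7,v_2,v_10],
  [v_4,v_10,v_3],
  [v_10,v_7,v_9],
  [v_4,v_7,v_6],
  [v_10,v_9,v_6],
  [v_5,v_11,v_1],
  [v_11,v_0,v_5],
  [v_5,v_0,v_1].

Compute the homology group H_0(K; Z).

K has 12 vertices, 27 edges, 18 triangles.
rank ∂_0 = 0, rank ∂_1 = 10 ⇒ b_0 = 12 − 0 − 10 = 2; all invariant factors of ∂_1 are 1 so no torsion. So H_0 ≅ Z^2.

H_0 = Z^2.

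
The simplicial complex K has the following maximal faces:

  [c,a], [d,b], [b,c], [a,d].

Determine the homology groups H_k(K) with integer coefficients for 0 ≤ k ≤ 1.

H_0 ≅ Z,  H_1 ≅ Z.

Order the vertices as a < b < c < d. Listing each simplex with vertices in this order, K has dimension 1 with simplices:

  0-simplices (4): a, b, c, d
  1-simplices (4): ac, ad, bc, bd

so the chain groups are C_0 ≅ Z^4, C_1 ≅ Z^4.

Boundary ∂_1: C_1 → C_0 maps an edge to its endpoints' difference, ∂[p,q] = q − p.
The 4×4 boundary matrix has rank 3 and Smith normal form diag(1,1,1).

From H_k ≅ ker(∂_k) / im(∂_{k+1}) we obtain:

  H_0: rank C_0 − rank ∂_1 = 4 − 3 = 1, and the invariant factors of ∂_1 are all 1, so H_0 = Z.
  H_1: rank ker ∂_1 − rank ∂_2 = (4 − 3) − 0 = 1, and there is no ∂_2, so H_1 = Z.

(K is a triangulation of the circle S^1.)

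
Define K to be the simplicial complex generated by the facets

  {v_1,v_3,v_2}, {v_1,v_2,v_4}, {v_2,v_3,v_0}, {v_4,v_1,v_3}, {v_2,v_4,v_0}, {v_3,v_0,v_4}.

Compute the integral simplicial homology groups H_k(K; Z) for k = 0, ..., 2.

H_0 = Z,  H_1 = 0,  H_2 = Z.

We work with the vertex ordering v_0 < v_1 < v_2 < v_3 < v_4. The simplices of K, each written with vertices in increasing order, are:

  0-simplices (5): [v_0], [v_1], [v_2], [v_3], [v_4]
  1-simplices (9): [v_0,v_2], [v_0,v_3], [v_0,v_4], [v_1,v_2], [v_1,v_3], [v_1,v_4], [v_2,v_3], [v_2,v_4], [v_3,v_4]
  2-simplices (6): [v_0,v_2,v_3], [v_0,v_2,v_4], [v_0,v_3,v_4], [v_1,v_2,v_3], [v_1,v_2,v_4], [v_1,v_3,v_4]

so the chain groups are C_0 ≅ Z^5, C_1 ≅ Z^9, C_2 ≅ Z^6.

The boundary map ∂_1: C_1 → C_0 is given by ∂[p,q] = [q] − [p].
The resulting 5×9 matrix has rank 4, and its Smith normal form has invariant factors (1,1,1,1).

The boundary map ∂_2: C_2 → C_1 sends each 2-simplex [p,q,r] to [q,r] − [p,r] + [p,q]. For instance
  ∂[v_1,v_2,v_3] = [v_2,v_3] − [v_1,v_3] + [v_1,v_2],
  ∂[v_0,v_3,v_4] = [v_3,v_4] − [v_0,v_4] + [v_0,v_3].
As a 9×6 matrix over Z this has rank 5, with invariant factors (1,1,1,1,1).

Computing H_k = (kernel of ∂_k) / (image of ∂_{k+1}):

  H_0: rank C_0 − rank ∂_1 = 5 − 4 = 1, and the invariant factors of ∂_1 are all 1, so H_0 = Z.
  H_1: rank ker ∂_1 − rank ∂_2 = (9 − 4) − 5 = 0, and the invariant factors of ∂_2 are all 1, so H_1 = 0.
  H_2: rank ker ∂_2 − rank ∂_3 = (6 − 5) − 0 = 1, and there is no ∂_3, so H_2 = Z.

As a check, the Euler characteristic is 5 − 9 + 6 = 2, which agrees with 1 − 0 + 1 = 2.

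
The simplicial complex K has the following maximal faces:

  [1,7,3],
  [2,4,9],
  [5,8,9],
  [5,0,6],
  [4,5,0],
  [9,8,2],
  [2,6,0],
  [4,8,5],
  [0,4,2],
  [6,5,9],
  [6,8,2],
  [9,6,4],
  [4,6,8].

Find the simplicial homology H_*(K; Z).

H_0 = Z^2,  H_1 = Z/2,  H_2 = 0.

We work with the vertex ordering 0 < 1 < 2 < 3 < 4 < 5 < 6 < 7 < 8 < 9. The simplices of K, each written with vertices in increasing order, are:

  0-simplices (10): [0], [1], [2], [3], [4], [5], [6], [7], [8], [9]
  1-simplices (21): [0,2], [0,4], [0,5], [0,6], [1,3], [1,7], [2,4], [2,6], [2,8], [2,9], [3,7], [4,5], [4,6], [4,8], [4,9], [5,6], [5,8], [5,9], [6,8], [6,9], [8,9]
  2-simplices (13): [0,2,4], [0,2,6], [0,4,5], [0,5,6], [1,3,7], [2,4,9], [2,6,8], [2,8,9], [4,5,8], [4,6,8], [4,6,9], [5,6,9], [5,8,9]

so the chain groups are C_0 ≅ Z^10, C_1 ≅ Z^21, C_2 ≅ Z^13.

∂_1: C_1 → C_0 sends each edge [p,q] (with p < q) to q − p.
This gives a 10×21 integer matrix of rank 8; reducing to Smith normal form yields diagonal entries (1,1,1,1,1,1,1,1).

The boundary map ∂_2: C_2 → C_1 maps a triangle to the signed sum of its edges. For instance
  ∂[4,5,8] = [5,8] − [4,8] + [4,5],
  ∂[2,8,9] = [8,9] − [2,9] + [2,8].
As a 21×13 matrix over Z this has rank 13, with invariant factors (1,1,1,1,1,1,1,1,1,1,1,1,2).

Reading off H_k = ker ∂_k / im ∂_{k+1}:

  H_0: rank C_0 − rank ∂_1 = 10 − 8 = 2, and the invariant factors of ∂_1 are all 1, so H_0 ≅ Z^2.
  H_1: rank ker ∂_1 − rank ∂_2 = (21 − 8) − 13 = 0, and ∂_2 has invariant factor 2 > 1, so H_1 ≅ Z/2.
  H_2: rank ker ∂_2 − rank ∂_3 = (13 − 13) − 0 = 0, and there is no ∂_3, so H_2 ≅ 0.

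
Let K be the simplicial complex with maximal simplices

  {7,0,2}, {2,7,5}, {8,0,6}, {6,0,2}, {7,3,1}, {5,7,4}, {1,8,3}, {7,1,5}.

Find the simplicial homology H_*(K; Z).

H_0 = Z,  H_1 = Z,  H_2 = 0.

Take the total order 0 < 1 < 2 < 3 < 4 < 5 < 6 < 7 < 8 on the vertex set. Then K (dimension 2) consists of the simplices:

  0-simplices (9): [0], [1], [2], [3], [4], [5], [6], [7], [8]
  1-simplices (17): [0,2], [0,6], [0,7], [0,8], [1,3], [1,5], [1,7], [1,8], [2,5], [2,6], [2,7], [3,7], [3,8], [4,5], [4,7], [5,7], [6,8]
  2-simplices (8): [0,2,6], [0,2,7], [0,6,8], [1,3,7], [1,3,8], [1,5,7], [2,5,7], [4,5,7]

giving chain groups C_0 ≅ Z^9, C_1 ≅ Z^17, C_2 ≅ Z^8.

The boundary map ∂_1: C_1 → C_0 maps an edge to its endpoints' difference, ∂[p,q] = q − p.
As a 9×17 matrix over Z this has rank 8, with invariant factors (1,1,1,1,1,1,1,1).

The boundary map ∂_2: C_2 → C_1 maps a triangle to the signed sum of its edges. For instance
  ∂[0,2,7] = [2,7] − [0,7] + [0,2],
  ∂[1,3,7] = [3,7] − [1,7] + [1,3].
The resulting 17×8 matrix has rank 8, and its Smith normal form has invariant factors (1,1,1,1,1,1,1,1).

Reading off H_k = ker ∂_k / im ∂_{k+1}:

  H_0: rank C_0 − rank ∂_1 = 9 − 8 = 1, and the invariant factors of ∂_1 are all 1, so H_0 = Z.
  H_1: rank ker ∂_1 − rank ∂_2 = (17 − 8) − 8 = 1, and the invariant factors of ∂_2 are all 1, so H_1 = Z.
  H_2: rank ker ∂_2 − rank ∂_3 = (8 − 8) − 0 = 0, and there is no ∂_3, so H_2 = 0.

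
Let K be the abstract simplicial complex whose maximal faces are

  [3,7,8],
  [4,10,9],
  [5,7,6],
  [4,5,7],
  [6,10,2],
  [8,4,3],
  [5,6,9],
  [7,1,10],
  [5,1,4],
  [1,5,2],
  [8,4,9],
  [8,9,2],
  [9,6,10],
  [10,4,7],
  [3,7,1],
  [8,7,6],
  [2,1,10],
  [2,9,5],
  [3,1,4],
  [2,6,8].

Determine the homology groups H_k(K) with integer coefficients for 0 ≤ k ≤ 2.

Take the total order 1 < 2 < 3 < 4 < 5 < 6 < 7 < 8 < 9 < 10 on the vertex set. Then K (dimension 2) consists of the simplices:

  0-simplices (10): [1], [2], [3], [4], [5], [6], [7], [8], [9], [10]
  1-simplices (30): (30 of them)
  2-simplices (20): (20 of them)

so the chain groups are C_0 ≅ Z^10, C_1 ≅ Z^30, C_2 ≅ Z^20.

∂_1: C_1 → C_0 is given by ∂[p,q] = [q] − [p]. For instance
  ∂[2,5] = [5] − [2].
As a 10×30 matrix over Z this has rank 9, with invariant factors (1,1,1,1,1,1,1,1,1).

Boundary ∂_2: C_2 → C_1 acts by ∂[p,q,r] = [q,r] − [p,r] + [p,q]. For instance
  ∂[6,7,8] = [7,8] − [6,8] + [6,7],
  ∂[5,6,9] = [6,9] − [5,9] + [5,6].
The 30×20 boundary matrix has rank 20 and Smith normal form diag(1,1,1,1,1,1,1,1,1,1,1,1,1,1,1,1,1,1,1,2).

From H_k ≅ ker(∂_k) / im(∂_{k+1}) we obtain:

  H_0: rank C_0 − rank ∂_1 = 10 − 9 = 1, and the invariant factors of ∂_1 are all 1, so H_0 = Z.
  H_1: rank ker ∂_1 − rank ∂_2 = (30 − 9) − 20 = 1, and ∂_2 has invariant factor 2 > 1, so H_1 = Z ⊕ Z_2.
  H_2: rank ker ∂_2 − rank ∂_3 = (20 − 20) − 0 = 0, and there is no ∂_3, so H_2 = 0.

H_0 ≅ Z,  H_1 ≅ Z ⊕ Z_2,  H_2 = 0.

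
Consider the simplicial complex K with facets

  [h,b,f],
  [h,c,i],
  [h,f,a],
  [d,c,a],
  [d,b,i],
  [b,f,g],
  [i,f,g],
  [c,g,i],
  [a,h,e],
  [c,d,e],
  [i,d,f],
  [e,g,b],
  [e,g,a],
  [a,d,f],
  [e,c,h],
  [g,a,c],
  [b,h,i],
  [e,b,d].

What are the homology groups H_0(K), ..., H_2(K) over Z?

H_0 = Z,  H_1 = Z ⊕ Z/2Z,  H_2 = 0.

We work with the vertex ordering a < b < c < d < e < f < g < h < i. The simplices of K, each written with vertices in increasing order, are:

  0-simplices (9): a, b, c, d, e, f, g, h, i
  1-simplices (27): ac, ad, ae, af, ag, ah, bd, be, bf, bg, bh, bi, cd, ce, cg, ch, ci, de, df, di, eg, eh, fg, fh, fi, gi, hi
  2-simplices (18): acd, acg, adf, aeg, aeh, afh, bde, bdi, beg, bfg, bfh, bhi, cde, ceh, cgi, chi, dfi, fgi

so the chain groups are C_0 ≅ Z^9, C_1 ≅ Z^27, C_2 ≅ Z^18.

Boundary ∂_1: C_1 → C_0 is given by ∂[p,q] = [q] − [p]. For instance
  ∂ac = c − a.
The 9×27 boundary matrix has rank 8 and Smith normal form diag(1,1,1,1,1,1,1,1).

∂_2: C_2 → C_1 acts by ∂[p,q,r] = [q,r] − [p,r] + [p,q]. For instance
  ∂chi = hi − ci + ch,
  ∂adf = df − af + ad.
This gives a 27×18 integer matrix of rank 18; reducing to Smith normal form yields diagonal entries (1,1,1,1,1,1,1,1,1,1,1,1,1,1,1,1,1,2).

Now H_k = ker ∂_k / im ∂_{k+1}, so:

  H_0: rank C_0 − rank ∂_1 = 9 − 8 = 1, and the invariant factors of ∂_1 are all 1, so H_0 = Z.
  H_1: rank ker ∂_1 − rank ∂_2 = (27 − 8) − 18 = 1, and ∂_2 has invariant factor 2 > 1, so H_1 = Z ⊕ Z/2Z.
  H_2: rank ker ∂_2 − rank ∂_3 = (18 − 18) − 0 = 0, and there is no ∂_3, so H_2 = 0.

(K is a triangulation of the Klein bottle.)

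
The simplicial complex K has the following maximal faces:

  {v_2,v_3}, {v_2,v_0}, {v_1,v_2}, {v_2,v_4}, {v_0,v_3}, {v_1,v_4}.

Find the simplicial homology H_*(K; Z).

We work with the vertex ordering v_0 < v_1 < v_2 < v_3 < v_4. The simplices of K, each written with vertices in increasing order, are:

  0-simplices (5): [v_0], [v_1], [v_2], [v_3], [v_4]
  1-simplices (6): [v_0,v_2], [v_0,v_3], [v_1,v_2], [v_1,v_4], [v_2,v_3], [v_2,v_4]

so the chain groups are C_0 ≅ Z^5, C_1 ≅ Z^6.

Boundary ∂_1: C_1 → C_0 sends each edge [p,q] (with p < q) to q − p. For instance
  ∂[v_1,v_2] = [v_2] − [v_1].
The resulting 5×6 matrix has rank 4, and its Smith normal form has invariant factors (1,1,1,1).

Now H_k = ker ∂_k / im ∂_{k+1}, so:

  H_0: rank C_0 − rank ∂_1 = 5 − 4 = 1, and the invariant factors of ∂_1 are all 1, so H_0 = Z.
  H_1: rank ker ∂_1 − rank ∂_2 = (6 − 4) − 0 = 2, and there is no ∂_2, so H_1 = Z^2.

As a check, the Euler characteristic is 5 − 6 = -1, which agrees with 1 − 2 = -1.
(K is a triangulation of a wedge of 2 circles.)

H_0 = Z,  H_1 = Z^2.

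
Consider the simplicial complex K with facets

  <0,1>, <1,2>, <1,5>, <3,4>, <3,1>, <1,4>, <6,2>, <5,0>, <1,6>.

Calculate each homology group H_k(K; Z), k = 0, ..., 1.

We work with the vertex ordering 0 < 1 < 2 < 3 < 4 < 5 < 6. The simplices of K, each written with vertices in increasing order, are:

  0-simplices (7): [0], [1], [2], [3], [4], [5], [6]
  1-simplices (9): [0,1], [0,5], [1,2], [1,3], [1,4], [1,5], [1,6], [2,6], [3,4]

so the chain groups are C_0 ≅ Z^7, C_1 ≅ Z^9.

∂_1: C_1 → C_0 sends each edge [p,q] (with p < q) to q − p. For instance
  ∂[1,5] = [5] − [1].
The 7×9 boundary matrix has rank 6 and Smith normal form diag(1,1,1,1,1,1).

Reading off H_k = ker ∂_k / im ∂_{k+1}:

  H_0: rank C_0 − rank ∂_1 = 7 − 6 = 1, and the invariant factors of ∂_1 are all 1, so H_0 = Z.
  H_1: rank ker ∂_1 − rank ∂_2 = (9 − 6) − 0 = 3, and there is no ∂_2, so H_1 = Z^3.

As a check, the Euler characteristic is 7 − 9 = -2, which agrees with 1 − 3 = -2.

H_0 ≅ Z,  H_1 ≅ Z^3.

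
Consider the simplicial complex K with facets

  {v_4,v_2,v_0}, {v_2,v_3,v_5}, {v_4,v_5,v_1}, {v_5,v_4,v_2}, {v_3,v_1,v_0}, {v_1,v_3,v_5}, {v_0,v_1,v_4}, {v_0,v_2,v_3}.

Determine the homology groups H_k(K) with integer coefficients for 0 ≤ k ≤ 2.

H_0 = Z,  H_1 = 0,  H_2 = Z.

We work with the vertex ordering v_0 < v_1 < v_2 < v_3 < v_4 < v_5. The simplices of K, each written with vertices in increasing order, are:

  0-simplices (6): [v_0], [v_1], [v_2], [v_3], [v_4], [v_5]
  1-simplices (12): [v_0,v_1], [v_0,v_2], [v_0,v_3], [v_0,v_4], [v_1,v_3], [v_1,v_4], [v_1,v_5], [v_2,v_3], [v_2,v_4], [v_2,v_5], [v_3,v_5], [v_4,v_5]
  2-simplices (8): [v_0,v_1,v_3], [v_0,v_1,v_4], [v_0,v_2,v_3], [v_0,v_2,v_4], [v_1,v_3,v_5], [v_1,v_4,v_5], [v_2,v_3,v_5], [v_2,v_4,v_5]

so the chain groups are C_0 ≅ Z^6, C_1 ≅ Z^12, C_2 ≅ Z^8.

Boundary ∂_1: C_1 → C_0 maps an edge to its endpoints' difference, ∂[p,q] = q − p. For instance
  ∂[v_2,v_4] = [v_4] − [v_2].
This gives a 6×12 integer matrix of rank 5; reducing to Smith normal form yields diagonal entries (1,1,1,1,1).

Boundary ∂_2: C_2 → C_1 acts by ∂[p,q,r] = [q,r] − [p,r] + [p,q]. For instance
  ∂[v_0,v_2,v_3] = [v_2,v_3] − [v_0,v_3] + [v_0,v_2],
  ∂[v_2,v_3,v_5] = [v_3,v_5] − [v_2,v_5] + [v_2,v_3].
This gives a 12×8 integer matrix of rank 7; reducing to Smith normal form yields diagonal entries (1,1,1,1,1,1,1).

Now H_k = ker ∂_k / im ∂_{k+1}, so:

  H_0: rank C_0 − rank ∂_1 = 6 − 5 = 1, and the invariant factors of ∂_1 are all 1, so H_0 ≅ Z.
  H_1: rank ker ∂_1 − rank ∂_2 = (12 − 5) − 7 = 0, and the invariant factors of ∂_2 are all 1, so H_1 ≅ 0.
  H_2: rank ker ∂_2 − rank ∂_3 = (8 − 7) − 0 = 1, and there is no ∂_3, so H_2 ≅ Z.

As a check, the Euler characteristic is 6 − 12 + 8 = 2, which agrees with 1 − 0 + 1 = 2.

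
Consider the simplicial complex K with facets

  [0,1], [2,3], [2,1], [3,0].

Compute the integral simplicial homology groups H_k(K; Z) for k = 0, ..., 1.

Fix the vertex order 0 < 1 < 2 < 3 and write every simplex with vertices in increasing order. Then dim K = 1 and the simplices of K are:

  0-simplices (4): [0], [1], [2], [3]
  1-simplices (4): [0,1], [0,3], [1,2], [2,3]

so the chain groups are C_0 ≅ Z^4, C_1 ≅ Z^4.

The boundary map ∂_1: C_1 → C_0 is given by ∂[p,q] = [q] − [p]. For instance
  ∂[0,3] = [3] − [0].
As a 4×4 matrix over Z this has rank 3, with invariant factors (1,1,1).

Computing H_k = (kernel of ∂_k) / (image of ∂_{k+1}):

  H_0: rank C_0 − rank ∂_1 = 4 − 3 = 1, and the invariant factors of ∂_1 are all 1, so H_0 ≅ Z.
  H_1: rank ker ∂_1 − rank ∂_2 = (4 − 3) − 0 = 1, and there is no ∂_2, so H_1 ≅ Z.

H_0 = Z,  H_1 = Z.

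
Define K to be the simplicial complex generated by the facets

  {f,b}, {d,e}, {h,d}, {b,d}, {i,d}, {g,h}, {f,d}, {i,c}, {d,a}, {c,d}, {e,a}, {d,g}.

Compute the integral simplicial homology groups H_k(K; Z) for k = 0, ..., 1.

Take the total order a < b < c < d < e < f < g < h < i on the vertex set. Then K (dimension 1) consists of the simplices:

  0-simplices (9): a, b, c, d, e, f, g, h, i
  1-simplices (12): ad, ae, bd, bf, cd, ci, de, df, dg, dh, di, gh

so the chain groups are C_0 ≅ Z^9, C_1 ≅ Z^12.

∂_1: C_1 → C_0 is given by ∂[p,q] = [q] − [p]. For instance
  ∂dh = h − d.
The 9×12 boundary matrix has rank 8 and Smith normal form diag(1,1,1,1,1,1,1,1).

Computing H_k = (kernel of ∂_k) / (image of ∂_{k+1}):

  H_0: rank C_0 − rank ∂_1 = 9 − 8 = 1, and the invariant factors of ∂_1 are all 1, so H_0 = Z.
  H_1: rank ker ∂_1 − rank ∂_2 = (12 − 8) − 0 = 4, and there is no ∂_2, so H_1 = Z^4.

H_0 = Z,  H_1 = Z^4.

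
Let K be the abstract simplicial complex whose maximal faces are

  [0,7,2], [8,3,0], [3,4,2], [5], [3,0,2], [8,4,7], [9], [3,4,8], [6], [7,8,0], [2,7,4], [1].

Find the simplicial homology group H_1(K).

Fix the vertex order 0 < 1 < 2 < 3 < 4 < 5 < 6 < 7 < 8 < 9 and write every simplex with vertices in increasing order. Then dim K = 2 and the simplices of K are:

  0-simplices (10): [0], [1], [2], [3], [4], [5], [6], [7], [8], [9]
  1-simplices (12): [0,2], [0,3], [0,7], [0,8], [2,3], [2,4], [2,7], [3,4], [3,8], [4,7], [4,8], [7,8]
  2-simplices (8): [0,2,3], [0,2,7], [0,3,8], [0,7,8], [2,3,4], [2,4,7], [3,4,8], [4,7,8]

giving chain groups C_0 ≅ Z^10, C_1 ≅ Z^12, C_2 ≅ Z^8.

Boundary ∂_1: C_1 → C_0 sends each edge [p,q] (with p < q) to q − p. For instance
  ∂[0,8] = [8] − [0].
The resulting 10×12 matrix has rank 5, and its Smith normal form has invariant factors (1,1,1,1,1).

∂_2: C_2 → C_1 acts by ∂[p,q,r] = [q,r] − [p,r] + [p,q]. For instance
  ∂[4,7,8] = [7,8] − [4,8] + [4,7],
  ∂[0,7,8] = [7,8] − [0,8] + [0,7].
The 12×8 boundary matrix has rank 7 and Smith normal form diag(1,1,1,1,1,1,1).

Reading off H_k = ker ∂_k / im ∂_{k+1}:

  H_1: rank ker ∂_1 − rank ∂_2 = (12 − 5) − 7 = 0, and the invariant factors of ∂_2 are all 1, so H_1 = 0.

(K is a triangulation of the disjoint union of a set of 4 points and the 2-sphere S^2.)

H_1 = 0.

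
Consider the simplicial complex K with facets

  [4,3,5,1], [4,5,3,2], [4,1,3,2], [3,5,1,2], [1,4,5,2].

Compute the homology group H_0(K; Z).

Take the total order 1 < 2 < 3 < 4 < 5 on the vertex set. Then K (dimension 3) consists of the simplices:

  0-simplices (5): [1], [2], [3], [4], [5]
  1-simplices (10): [1,2], [1,3], [1,4], [1,5], [2,3], [2,4], [2,5], [3,4], [3,5], [4,5]
  2-simplices (10): [1,2,3], [1,2,4], [1,2,5], [1,3,4], [1,3,5], [1,4,5], [2,3,4], [2,3,5], [2,4,5], [3,4,5]
  3-simplices (5): [1,2,3,4], [1,2,3,5], [1,2,4,5], [1,3,4,5], [2,3,4,5]

Hence C_0 ≅ Z^5, C_1 ≅ Z^10, C_2 ≅ Z^10, C_3 ≅ Z^5.

∂_1: C_1 → C_0 is given by ∂[p,q] = [q] − [p]. For instance
  ∂[4,5] = [5] − [4].
The 5×10 boundary matrix has rank 4 and Smith normal form diag(1,1,1,1).

Boundary ∂_2: C_2 → C_1 maps a triangle to the signed sum of its edges. For instance
  ∂[1,2,4] = [2,4] − [1,4] + [1,2],
  ∂[2,3,4] = [3,4] − [2,4] + [2,3].
As a 10×10 matrix over Z this has rank 6, with invariant factors (1,1,1,1,1,1).

∂_3: C_3 → C_2 sends each 3-simplex σ to the alternating sum Σ_i (−1)^i (σ with its i-th vertex removed). For instance
  ∂[1,2,3,5] = [2,3,5] − [1,3,5] + [1,2,5] − [1,2,3],
  ∂[1,2,3,4] = [2,3,4] − [1,3,4] + [1,2,4] − [1,2,3].
This gives a 10×5 integer matrix of rank 4; reducing to Smith normal form yields diagonal entries (1,1,1,1).

Now H_k = ker ∂_k / im ∂_{k+1}, so:

  H_0: rank C_0 − rank ∂_1 = 5 − 4 = 1, and the invariant factors of ∂_1 are all 1, so H_0 = Z.

H_0 = Z.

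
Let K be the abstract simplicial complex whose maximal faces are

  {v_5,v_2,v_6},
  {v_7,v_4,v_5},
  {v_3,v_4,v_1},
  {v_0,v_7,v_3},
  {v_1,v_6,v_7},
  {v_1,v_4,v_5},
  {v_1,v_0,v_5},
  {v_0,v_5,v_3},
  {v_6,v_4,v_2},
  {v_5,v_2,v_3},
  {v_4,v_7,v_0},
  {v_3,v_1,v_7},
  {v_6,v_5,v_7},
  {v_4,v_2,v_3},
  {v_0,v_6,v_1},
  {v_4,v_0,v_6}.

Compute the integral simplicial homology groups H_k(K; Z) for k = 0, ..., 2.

H_0 = Z,  H_1 = Z^2,  H_2 = Z.

Fix the vertex order v_0 < v_1 < v_2 < v_3 < v_4 < v_5 < v_6 < v_7 and write every simplex with vertices in increasing order. Then dim K = 2 and the simplices of K are:

  0-simplices (8): [v_0], [v_1], [v_2], [v_3], [v_4], [v_5], [v_6], [v_7]
  1-simplices (24): (24 of them)
  2-simplices (16): (16 of them)

Hence C_0 ≅ Z^8, C_1 ≅ Z^24, C_2 ≅ Z^16.

∂_1: C_1 → C_0 maps an edge to its endpoints' difference, ∂[p,q] = q − p.
As a 8×24 matrix over Z this has rank 7, with invariant factors (1,1,1,1,1,1,1).

∂_2: C_2 → C_1 maps a triangle to the signed sum of its edges. For instance
  ∂[v_1,v_6,v_7] = [v_6,v_7] − [v_1,v_7] + [v_1,v_6],
  ∂[v_2,v_4,v_6] = [v_4,v_6] − [v_2,v_6] + [v_2,v_4].
The 24×16 boundary matrix has rank 15 and Smith normal form diag(1,1,1,1,1,1,1,1,1,1,1,1,1,1,1).

Computing H_k = (kernel of ∂_k) / (image of ∂_{k+1}):

  H_0: rank C_0 − rank ∂_1 = 8 − 7 = 1, and the invariant factors of ∂_1 are all 1, so H_0 = Z.
  H_1: rank ker ∂_1 − rank ∂_2 = (24 − 7) − 15 = 2, and the invariant factors of ∂_2 are all 1, so H_1 = Z^2.
  H_2: rank ker ∂_2 − rank ∂_3 = (16 − 15) − 0 = 1, and there is no ∂_3, so H_2 = Z.

As a check, the Euler characteristic is 8 − 24 + 16 = 0, which agrees with 1 − 2 + 1 = 0.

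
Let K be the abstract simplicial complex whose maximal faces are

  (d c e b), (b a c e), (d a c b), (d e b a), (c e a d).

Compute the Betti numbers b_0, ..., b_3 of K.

Order the vertices as a < b < c < d < e. Listing each simplex with vertices in this order, K has dimension 3 with simplices:

  0-simplices (5): a, b, c, d, e
  1-simplices (10): ab, ac, ad, ae, bc, bd, be, cd, ce, de
  2-simplices (10): abc, abd, abe, acd, ace, ade, bcd, bce, bde, cde
  3-simplices (5): abcd, abce, abde, acde, bcde

giving chain groups C_0 ≅ Z^5, C_1 ≅ Z^10, C_2 ≅ Z^10, C_3 ≅ Z^5.

The boundary map ∂_1: C_1 → C_0 maps an edge to its endpoints' difference, ∂[p,q] = q − p.
As a 5×10 matrix over Z this has rank 4, with invariant factors (1,1,1,1).

Boundary ∂_2: C_2 → C_1 maps a triangle to the signed sum of its edges. For instance
  ∂bde = de − be + bd,
  ∂abc = bc − ac + ab.
This gives a 10×10 integer matrix of rank 6; reducing to Smith normal form yields diagonal entries (1,1,1,1,1,1).

∂_3: C_3 → C_2 sends each 3-simplex σ to the alternating sum Σ_i (−1)^i (σ with its i-th vertex removed). For instance
  ∂abde = bde − ade + abe − abd,
  ∂bcde = cde − bde + bce − bcd.
The resulting 10×5 matrix has rank 4, and its Smith normal form has invariant factors (1,1,1,1).

Reading off H_k = ker ∂_k / im ∂_{k+1}:

  H_0: rank C_0 − rank ∂_1 = 5 − 4 = 1, and the invariant factors of ∂_1 are all 1, so H_0 ≅ Z.
  H_1: rank ker ∂_1 − rank ∂_2 = (10 − 4) − 6 = 0, and the invariant factors of ∂_2 are all 1, so H_1 ≅ 0.
  H_2: rank ker ∂_2 − rank ∂_3 = (10 − 6) − 4 = 0, and the invariant factors of ∂_3 are all 1, so H_2 ≅ 0.
  H_3: rank ker ∂_3 − rank ∂_4 = (5 − 4) − 0 = 1, and there is no ∂_4, so H_3 ≅ Z.

As a check, the Euler characteristic is 5 − 10 + 10 − 5 = 0, which agrees with 1 − 0 + 0 − 1 = 0.

Hence the Betti numbers are b_0 = 1, b_1 = 0, b_2 = 0, b_3 = 1.

b_0 = 1, b_1 = 0, b_2 = 0, b_3 = 1.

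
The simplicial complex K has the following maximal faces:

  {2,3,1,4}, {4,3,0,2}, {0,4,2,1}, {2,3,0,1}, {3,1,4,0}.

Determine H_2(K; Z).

Order the vertices as 0 < 1 < 2 < 3 < 4. Listing each simplex with vertices in this order, K has dimension 3 with simplices:

  0-simplices (5): [0], [1], [2], [3], [4]
  1-simplices (10): [0,1], [0,2], [0,3], [0,4], [1,2], [1,3], [1,4], [2,3], [2,4], [3,4]
  2-simplices (10): [0,1,2], [0,1,3], [0,1,4], [0,2,3], [0,2,4], [0,3,4], [1,2,3], [1,2,4], [1,3,4], [2,3,4]
  3-simplices (5): [0,1,2,3], [0,1,2,4], [0,1,3,4], [0,2,3,4], [1,2,3,4]

Hence C_0 ≅ Z^5, C_1 ≅ Z^10, C_2 ≅ Z^10, C_3 ≅ Z^5.

The boundary map ∂_1: C_1 → C_0 sends each edge [p,q] (with p < q) to q − p.
As a 5×10 matrix over Z this has rank 4, with invariant factors (1,1,1,1).

Boundary ∂_2: C_2 → C_1 sends each 2-simplex [p,q,r] to [q,r] − [p,r] + [p,q]. For instance
  ∂[1,3,4] = [3,4] − [1,4] + [1,3],
  ∂[0,1,3] = [1,3] − [0,3] + [0,1].
This gives a 10×10 integer matrix of rank 6; reducing to Smith normal form yields diagonal entries (1,1,1,1,1,1).

Boundary ∂_3: C_3 → C_2 sends each 3-simplex σ to the alternating sum Σ_i (−1)^i (σ with its i-th vertex removed). For instance
  ∂[1,2,3,4] = [2,3,4] − [1,3,4] + [1,2,4] − [1,2,3],
  ∂[0,1,2,3] = [1,2,3] − [0,2,3] + [0,1,3] − [0,1,2].
The resulting 10×5 matrix has rank 4, and its Smith normal form has invariant factors (1,1,1,1).

From H_k ≅ ker(∂_k) / im(∂_{k+1}) we obtain:

  H_2: rank ker ∂_2 − rank ∂_3 = (10 − 6) − 4 = 0, and the invariant factors of ∂_3 are all 1, so H_2 ≅ 0.

H_2 = 0.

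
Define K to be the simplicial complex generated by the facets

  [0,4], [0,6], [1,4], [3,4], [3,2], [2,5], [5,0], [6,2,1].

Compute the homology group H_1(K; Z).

H_1 = Z^3.

Order the vertices as 0 < 1 < 2 < 3 < 4 < 5 < 6. Listing each simplex with vertices in this order, K has dimension 2 with simplices:

  0-simplices (7): [0], [1], [2], [3], [4], [5], [6]
  1-simplices (10): [0,4], [0,5], [0,6], [1,2], [1,4], [1,6], [2,3], [2,5], [2,6], [3,4]
  2-simplices (1): [1,2,6]

Hence C_0 ≅ Z^7, C_1 ≅ Z^10, C_2 ≅ Z^1.

The boundary map ∂_1: C_1 → C_0 sends each edge [p,q] (with p < q) to q − p. For instance
  ∂[3,4] = [4] − [3].
As a 7×10 matrix over Z this has rank 6, with invariant factors (1,1,1,1,1,1).

The boundary map ∂_2: C_2 → C_1 acts by ∂[p,q,r] = [q,r] − [p,r] + [p,q]. For instance
  ∂[1,2,6] = [2,6] − [1,6] + [1,2].
The 10×1 boundary matrix has rank 1 and Smith normal form diag(1).

From H_k ≅ ker(∂_k) / im(∂_{k+1}) we obtain:

  H_1: rank ker ∂_1 − rank ∂_2 = (10 − 6) − 1 = 3, and the invariant factors of ∂_2 are all 1, so H_1 = Z^3.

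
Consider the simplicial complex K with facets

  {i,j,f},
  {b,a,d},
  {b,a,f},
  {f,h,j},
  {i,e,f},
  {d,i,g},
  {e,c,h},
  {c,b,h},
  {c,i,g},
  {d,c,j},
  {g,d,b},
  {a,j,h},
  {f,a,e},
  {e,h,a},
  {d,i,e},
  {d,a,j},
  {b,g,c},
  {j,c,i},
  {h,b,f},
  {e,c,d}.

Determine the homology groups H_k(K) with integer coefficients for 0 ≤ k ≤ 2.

Order the vertices as a < b < c < d < e < f < g < h < i < j. Listing each simplex with vertices in this order, K has dimension 2 with simplices:

  0-simplices (10): a, b, c, d, e, f, g, h, i, j
  1-simplices (30): ab, ad, ae, af, ah, aj, bc, bd, bf, bg, bh, cd, ce, cg, ch, ci, cj, de, dg, di, dj, ef, eh, ei, fh, fi, fj, gi, hj, ij
  2-simplices (20): abd, abf, adj, aef, aeh, ahj, bcg, bch, bdg, bfh, cde, cdj, ceh, cgi, cij, dei, dgi, efi, fhj, fij

giving chain groups C_0 ≅ Z^10, C_1 ≅ Z^30, C_2 ≅ Z^20.

∂_1: C_1 → C_0 maps an edge to its endpoints' difference, ∂[p,q] = q − p. For instance
  ∂cg = g − c.
The resulting 10×30 matrix has rank 9, and its Smith normal form has invariant factors (1,1,1,1,1,1,1,1,1).

Boundary ∂_2: C_2 → C_1 maps a triangle to the signed sum of its edges. For instance
  ∂aeh = eh − ah + ae,
  ∂aef = ef − af + ae.
As a 30×20 matrix over Z this has rank 20, with invariant factors (1,1,1,1,1,1,1,1,1,1,1,1,1,1,1,1,1,1,1,2).

Computing H_k = (kernel of ∂_k) / (image of ∂_{k+1}):

  H_0: rank C_0 − rank ∂_1 = 10 − 9 = 1, and the invariant factors of ∂_1 are all 1, so H_0 ≅ Z.
  H_1: rank ker ∂_1 − rank ∂_2 = (30 − 9) − 20 = 1, and ∂_2 has invariant factor 2 > 1, so H_1 ≅ Z ⊕ Z/2.
  H_2: rank ker ∂_2 − rank ∂_3 = (20 − 20) − 0 = 0, and there is no ∂_3, so H_2 ≅ 0.

H_0 = Z,  H_1 = Z ⊕ Z/2,  H_2 = 0.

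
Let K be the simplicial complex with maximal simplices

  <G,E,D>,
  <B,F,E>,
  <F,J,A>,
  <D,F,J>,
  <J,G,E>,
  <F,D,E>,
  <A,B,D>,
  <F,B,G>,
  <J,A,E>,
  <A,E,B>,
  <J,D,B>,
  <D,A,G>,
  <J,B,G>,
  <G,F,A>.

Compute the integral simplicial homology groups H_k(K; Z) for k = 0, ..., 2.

H_0 ≅ Z,  H_1 ≅ Z^2,  H_2 ≅ Z.

Fix the vertex order A < B < D < E < F < G < J and write every simplex with vertices in increasing order. Then dim K = 2 and the simplices of K are:

  0-simplices (7): A, B, D, E, F, G, J
  1-simplices (21): AB, AD, AE, AF, AG, AJ, BD, BE, BF, BG, BJ, DE, DF, DG, DJ, EF, EG, EJ, FG, FJ, GJ
  2-simplices (14): ABD, ABE, ADG, AEJ, AFG, AFJ, BDJ, BEF, BFG, BGJ, DEF, DEG, DFJ, EGJ

giving chain groups C_0 ≅ Z^7, C_1 ≅ Z^21, C_2 ≅ Z^14.

∂_1: C_1 → C_0 is given by ∂[p,q] = [q] − [p]. For instance
  ∂EG = G − E.
The resulting 7×21 matrix has rank 6, and its Smith normal form has invariant factors (1,1,1,1,1,1).

The boundary map ∂_2: C_2 → C_1 acts by ∂[p,q,r] = [q,r] − [p,r] + [p,q]. For instance
  ∂BFG = FG − BG + BF,
  ∂ADG = DG − AG + AD.
As a 21×14 matrix over Z this has rank 13, with invariant factors (1,1,1,1,1,1,1,1,1,1,1,1,1).

Computing H_k = (kernel of ∂_k) / (image of ∂_{k+1}):

  H_0: rank C_0 − rank ∂_1 = 7 − 6 = 1, and the invariant factors of ∂_1 are all 1, so H_0 = Z.
  H_1: rank ker ∂_1 − rank ∂_2 = (21 − 6) − 13 = 2, and the invariant factors of ∂_2 are all 1, so H_1 = Z^2.
  H_2: rank ker ∂_2 − rank ∂_3 = (14 − 13) − 0 = 1, and there is no ∂_3, so H_2 = Z.

As a check, the Euler characteristic is 7 − 21 + 14 = 0, which agrees with 1 − 2 + 1 = 0.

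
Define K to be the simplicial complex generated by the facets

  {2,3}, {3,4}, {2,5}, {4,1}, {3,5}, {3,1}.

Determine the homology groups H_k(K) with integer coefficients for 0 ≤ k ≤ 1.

H_0 = Z,  H_1 = Z^2.

Order the vertices as 1 < 2 < 3 < 4 < 5. Listing each simplex with vertices in this order, K has dimension 1 with simplices:

  0-simplices (5): [1], [2], [3], [4], [5]
  1-simplices (6): [1,3], [1,4], [2,3], [2,5], [3,4], [3,5]

giving chain groups C_0 ≅ Z^5, C_1 ≅ Z^6.

∂_1: C_1 → C_0 sends each edge [p,q] (with p < q) to q − p.
The resulting 5×6 matrix has rank 4, and its Smith normal form has invariant factors (1,1,1,1).

Now H_k = ker ∂_k / im ∂_{k+1}, so:

  H_0: rank C_0 − rank ∂_1 = 5 − 4 = 1, and the invariant factors of ∂_1 are all 1, so H_0 = Z.
  H_1: rank ker ∂_1 − rank ∂_2 = (6 − 4) − 0 = 2, and there is no ∂_2, so H_1 = Z^2.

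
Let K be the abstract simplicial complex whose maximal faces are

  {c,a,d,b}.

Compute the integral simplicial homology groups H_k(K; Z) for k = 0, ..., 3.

We work with the vertex ordering a < b < c < d. The simplices of K, each written with vertices in increasing order, are:

  0-simplices (4): a, b, c, d
  1-simplices (6): ab, ac, ad, bc, bd, cd
  2-simplices (4): abc, abd, acd, bcd
  3-simplices (1): abcd

Hence C_0 ≅ Z^4, C_1 ≅ Z^6, C_2 ≅ Z^4, C_3 ≅ Z^1.

The boundary map ∂_1: C_1 → C_0 sends each edge [p,q] (with p < q) to q − p.
The resulting 4×6 matrix has rank 3, and its Smith normal form has invariant factors (1,1,1).

Boundary ∂_2: C_2 → C_1 sends each 2-simplex [p,q,r] to [q,r] − [p,r] + [p,q]. For instance
  ∂abc = bc − ac + ab,
  ∂abd = bd − ad + ab.
The resulting 6×4 matrix has rank 3, and its Smith normal form has invariant factors (1,1,1).

Boundary ∂_3: C_3 → C_2 sends each 3-simplex σ to the alternating sum Σ_i (−1)^i (σ with its i-th vertex removed). For instance
  ∂abcd = bcd − acd + abd − abc.
This gives a 4×1 integer matrix of rank 1; reducing to Smith normal form yields diagonal entries (1).

Computing H_k = (kernel of ∂_k) / (image of ∂_{k+1}):

  H_0: rank C_0 − rank ∂_1 = 4 − 3 = 1, and the invariant factors of ∂_1 are all 1, so H_0 ≅ Z.
  H_1: rank ker ∂_1 − rank ∂_2 = (6 − 3) − 3 = 0, and the invariant factors of ∂_2 are all 1, so H_1 ≅ 0.
  H_2: rank ker ∂_2 − rank ∂_3 = (4 − 3) − 1 = 0, and the invariant factors of ∂_3 are all 1, so H_2 ≅ 0.
  H_3: rank ker ∂_3 − rank ∂_4 = (1 − 1) − 0 = 0, and there is no ∂_4, so H_3 ≅ 0.

H_0 ≅ Z,  H_1 = 0,  H_2 = 0,  H_3 = 0.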